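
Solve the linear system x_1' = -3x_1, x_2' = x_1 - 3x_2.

Coefficient matrix A = [[-3, 0], [1, -3]].
Characteristic polynomial det(A - λI) = λ^2 + 6λ + 9 = 0.
Single eigenvalue λ = -3 with algebraic multiplicity 2.
Eigenvector v = (0,1); generalized eigenvector w with (A-λI)w=v is (1,2).
General solution: e^(-3t)[c_1·v + c_2·(t·v + w)].

x_1(t) = c_2e^(-3t), x_2(t) = c_1e^(-3t) + c_2te^(-3t) + 2c_2e^(-3t)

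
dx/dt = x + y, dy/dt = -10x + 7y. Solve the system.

Coefficient matrix A = [[1, 1], [-10, 7]].
Characteristic polynomial det(A - λI) = λ^2 - 8λ + 17 = 0.
Eigenvalues λ = 4 ± i (complex conjugate pair).
For λ=4+i: an eigenvector is (0,-1) - i(-1,-3) = (0 + i, -1 + 3i).
A real fundamental pair from Re and Im of e^((4+i)t)v: X_1 = e^(4t)(cos(t)·(0,-1) + sin(t)·(-1,-3)), X_2 = e^(4t)(sin(t)·(0,-1) - cos(t)·(-1,-3)).
General solution: c_1X_1 + c_2X_2.

x(t) = -c_1e^(4t)sin(t) + c_2e^(4t)cos(t), y(t) = -3c_1e^(4t)sin(t) - c_1e^(4t)cos(t) - c_2e^(4t)sin(t) + 3c_2e^(4t)cos(t)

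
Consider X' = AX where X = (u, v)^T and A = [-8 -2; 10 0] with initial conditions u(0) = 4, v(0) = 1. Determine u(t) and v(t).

u(t) = -9e^(-4t)sin(2t) + 4e^(-4t)cos(2t), v(t) = 22e^(-4t)sin(2t) + e^(-4t)cos(2t)

Coefficient matrix A = [[-8, -2], [10, 0]].
Characteristic polynomial det(A - λI) = λ^2 + 8λ + 20 = 0.
Eigenvalues λ = -4 ± 2i (complex conjugate pair).
For λ=-4+2i: an eigenvector is (0,1) - i(-1,2) = (0 + i, 1 - 2i).
A real fundamental pair from Re and Im of e^((-4+2i)t)v: X_1 = e^(-4t)(cos(2t)·(0,1) + sin(2t)·(-1,2)), X_2 = e^(-4t)(sin(2t)·(0,1) - cos(2t)·(-1,2)).
General solution: C_1X_1 + C_2X_2.
Applying u(0)=4, v(0)=1 gives C_1=9, C_2=4.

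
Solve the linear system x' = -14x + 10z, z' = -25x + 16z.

Coefficient matrix A = [[-14, 10], [-25, 16]].
Characteristic polynomial det(A - λI) = λ^2 - 2λ + 26 = 0.
Eigenvalues λ = 1 ± 5i (complex conjugate pair).
For λ=1+5i: an eigenvector is (-1,-1) - i(1,2) = (-1 - i, -1 - 2i).
A real fundamental pair from Re and Im of e^((1+5i)t)v: X_1 = e^(t)(cos(5t)·(-1,-1) + sin(5t)·(1,2)), X_2 = e^(t)(sin(5t)·(-1,-1) - cos(5t)·(1,2)).
General solution: c_1X_1 + c_2X_2.

x(t) = c_1e^(t)sin(5t) - c_1e^(t)cos(5t) - c_2e^(t)sin(5t) - c_2e^(t)cos(5t), z(t) = 2c_1e^(t)sin(5t) - c_1e^(t)cos(5t) - c_2e^(t)sin(5t) - 2c_2e^(t)cos(5t)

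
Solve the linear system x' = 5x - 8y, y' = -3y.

Coefficient matrix A = [[5, -8], [0, -3]].
Characteristic polynomial det(A - λI) = λ^2 - 2λ - 15 = 0.
Eigenvalues λ = 5, -3.
For λ=5: (A-λI) row 1 is [0, -8], so an eigenvector is (-1, 0).
For λ=-3: (A-λI) row 1 is [8, -8], so an eigenvector is (1, 1).
General solution: K_1e^(5t)(-1,0) + K_2e^(-3t)(1,1).

x(t) = -K_1e^(5t) + K_2e^(-3t), y(t) = K_2e^(-3t)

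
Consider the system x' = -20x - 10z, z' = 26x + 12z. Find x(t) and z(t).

Coefficient matrix A = [[-20, -10], [26, 12]].
Characteristic polynomial det(A - λI) = λ^2 + 8λ + 20 = 0.
Eigenvalues λ = -4 ± 2i (complex conjugate pair).
For λ=-4+2i: an eigenvector is (2,-3) - i(-1,2) = (2 + i, -3 - 2i).
A real fundamental pair from Re and Im of e^((-4+2i)t)v: X_1 = e^(-4t)(cos(2t)·(2,-3) + sin(2t)·(-1,2)), X_2 = e^(-4t)(sin(2t)·(2,-3) - cos(2t)·(-1,2)).
General solution: C_1X_1 + C_2X_2.

x(t) = -C_1e^(-4t)sin(2t) + 2C_1e^(-4t)cos(2t) + 2C_2e^(-4t)sin(2t) + C_2e^(-4t)cos(2t), z(t) = 2C_1e^(-4t)sin(2t) - 3C_1e^(-4t)cos(2t) - 3C_2e^(-4t)sin(2t) - 2C_2e^(-4t)cos(2t)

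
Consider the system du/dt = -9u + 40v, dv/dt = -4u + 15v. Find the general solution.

Coefficient matrix A = [[-9, 40], [-4, 15]].
Characteristic polynomial det(A - λI) = λ^2 - 6λ + 25 = 0.
Eigenvalues λ = 3 ± 4i (complex conjugate pair).
For λ=3+4i: an eigenvector is (1,0) - i(-3,-1) = (1 + 3i, 0 + i).
A real fundamental pair from Re and Im of e^((3+4i)t)v: X_1 = e^(3t)(cos(4t)·(1,0) + sin(4t)·(-3,-1)), X_2 = e^(3t)(sin(4t)·(1,0) - cos(4t)·(-3,-1)).
General solution: c_1X_1 + c_2X_2.

u(t) = -3c_1e^(3t)sin(4t) + c_1e^(3t)cos(4t) + c_2e^(3t)sin(4t) + 3c_2e^(3t)cos(4t), v(t) = -c_1e^(3t)sin(4t) + c_2e^(3t)cos(4t)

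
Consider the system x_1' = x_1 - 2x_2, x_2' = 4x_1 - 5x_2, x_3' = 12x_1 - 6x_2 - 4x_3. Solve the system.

x_1(t) = K_1e^(-3t) - K_3e^(-t), x_2(t) = 2K_1e^(-3t) - K_3e^(-t), x_3(t) = K_2e^(-4t) - 2K_3e^(-t)

Coefficient matrix A = [[1, -2, 0], [4, -5, 0], [12, -6, -4]].
det(A - λI) = 0 gives eigenvalues λ = -3, -4, -1.
For λ=-3: eigenvector (1,2,0).
For λ=-4: eigenvector (0,0,1).
For λ=-1: eigenvector (-1,-1,-2).
General solution: K_1e^(-3t)(1,2,0) + K_2e^(-4t)(0,0,1) + K_3e^(-t)(-1,-1,-2).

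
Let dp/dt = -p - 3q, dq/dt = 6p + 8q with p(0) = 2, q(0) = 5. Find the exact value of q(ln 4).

14192

A = [[-1,-3],[6,8]]; eigenvalues λ = 5, 2.
Eigenvectors: (-1,2) for λ=5, (-1,1) for λ=2.
From the initial condition, c_1 = 7, c_2 = -9.
q(ln 4) = (7)(4^5)(2) + (-9)(4^2)(1) = 14192.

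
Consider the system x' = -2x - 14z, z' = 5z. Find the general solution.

Coefficient matrix A = [[-2, -14], [0, 5]].
Characteristic polynomial det(A - λI) = λ^2 - 3λ - 10 = 0.
Eigenvalues λ = 5, -2.
For λ=5: (A-λI) row 1 is [-7, -14], so an eigenvector is (-2, 1).
For λ=-2: (A-λI) row 1 is [0, -14], so an eigenvector is (1, 0).
General solution: c_1e^(5t)(-2,1) + c_2e^(-2t)(1,0).

x(t) = -2c_1e^(5t) + c_2e^(-2t), z(t) = c_1e^(5t)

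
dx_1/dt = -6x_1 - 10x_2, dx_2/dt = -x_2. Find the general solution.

Coefficient matrix A = [[-6, -10], [0, -1]].
Characteristic polynomial det(A - λI) = λ^2 + 7λ + 6 = 0.
Eigenvalues λ = -1, -6.
For λ=-1: (A-λI) row 1 is [-5, -10], so an eigenvector is (2, -1).
For λ=-6: (A-λI) row 1 is [0, -10], so an eigenvector is (-1, 0).
General solution: c_1e^(-t)(2,-1) + c_2e^(-6t)(-1,0).

x_1(t) = 2c_1e^(-t) - c_2e^(-6t), x_2(t) = -c_1e^(-t)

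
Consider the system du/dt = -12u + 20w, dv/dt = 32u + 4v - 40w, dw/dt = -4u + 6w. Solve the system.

Coefficient matrix A = [[-12, 0, 20], [32, 4, -40], [-4, 0, 6]].
det(A - λI) = 0 gives eigenvalues λ = -4, 4, -2.
For λ=-4: eigenvector (5,-10,2).
For λ=4: eigenvector (0,1,0).
For λ=-2: eigenvector (2,-4,1).
General solution: C_1e^(-4t)(5,-10,2) + C_2e^(4t)(0,1,0) + C_3e^(-2t)(2,-4,1).

u(t) = 5C_1e^(-4t) + 2C_3e^(-2t), v(t) = -10C_1e^(-4t) + C_2e^(4t) - 4C_3e^(-2t), w(t) = 2C_1e^(-4t) + C_3e^(-2t)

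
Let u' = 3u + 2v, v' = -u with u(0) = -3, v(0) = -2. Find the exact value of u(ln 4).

-132

A = [[3,2],[-1,0]]; eigenvalues λ = 1, 2.
Eigenvectors: (1,-1) for λ=1, (-2,1) for λ=2.
From the initial condition, c_1 = 7, c_2 = 5.
u(ln 4) = (7)(4^1)(1) + (5)(4^2)(-2) = -132.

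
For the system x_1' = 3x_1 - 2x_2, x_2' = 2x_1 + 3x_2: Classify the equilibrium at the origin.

A = [[3,-2],[2,3]]; det(A-λI) = λ^2 - 6λ + 13.
λ = 3 ± 2i: positive real part.

unstable spiral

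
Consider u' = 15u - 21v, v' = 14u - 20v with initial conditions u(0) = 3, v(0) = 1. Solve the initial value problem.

u(t) = 6e^(t) - 3e^(-6t), v(t) = 4e^(t) - 3e^(-6t)

Coefficient matrix A = [[15, -21], [14, -20]].
Characteristic polynomial det(A - λI) = λ^2 + 5λ - 6 = 0.
Eigenvalues λ = 1, -6.
For λ=1: (A-λI) row 1 is [14, -21], so an eigenvector is (3, 2).
For λ=-6: (A-λI) row 1 is [21, -21], so an eigenvector is (-1, -1).
General solution: C_1e^(t)(3,2) + C_2e^(-6t)(-1,-1).
Applying u(0)=3, v(0)=1 gives C_1=2, C_2=3.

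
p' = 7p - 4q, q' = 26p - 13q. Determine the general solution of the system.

p(t) = -C_1e^(-3t)sin(2t) + C_1e^(-3t)cos(2t) + C_2e^(-3t)sin(2t) + C_2e^(-3t)cos(2t), q(t) = -2C_1e^(-3t)sin(2t) + 3C_1e^(-3t)cos(2t) + 3C_2e^(-3t)sin(2t) + 2C_2e^(-3t)cos(2t)

Coefficient matrix A = [[7, -4], [26, -13]].
Characteristic polynomial det(A - λI) = λ^2 + 6λ + 13 = 0.
Eigenvalues λ = -3 ± 2i (complex conjugate pair).
For λ=-3+2i: an eigenvector is (1,3) - i(-1,-2) = (1 + i, 3 + 2i).
A real fundamental pair from Re and Im of e^((-3+2i)t)v: X_1 = e^(-3t)(cos(2t)·(1,3) + sin(2t)·(-1,-2)), X_2 = e^(-3t)(sin(2t)·(1,3) - cos(2t)·(-1,-2)).
General solution: C_1X_1 + C_2X_2.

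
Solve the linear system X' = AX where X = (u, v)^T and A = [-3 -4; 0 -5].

u(t) = c_1e^(-3t) - 2c_2e^(-5t), v(t) = -c_2e^(-5t)

Coefficient matrix A = [[-3, -4], [0, -5]].
Characteristic polynomial det(A - λI) = λ^2 + 8λ + 15 = 0.
Eigenvalues λ = -3, -5.
For λ=-3: (A-λI) row 1 is [0, -4], so an eigenvector is (1, 0).
For λ=-5: (A-λI) row 1 is [2, -4], so an eigenvector is (-2, -1).
General solution: c_1e^(-3t)(1,0) + c_2e^(-5t)(-2,-1).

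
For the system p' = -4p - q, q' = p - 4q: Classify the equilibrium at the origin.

stable spiral

A = [[-4,-1],[1,-4]]; det(A-λI) = λ^2 + 8λ + 17.
λ = -4 ± i: negative real part.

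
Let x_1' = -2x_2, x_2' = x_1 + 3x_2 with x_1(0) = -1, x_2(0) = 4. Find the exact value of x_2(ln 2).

A = [[0,-2],[1,3]]; eigenvalues λ = 2, 1.
Eigenvectors: (-1,1) for λ=2, (2,-1) for λ=1.
From the initial condition, c_1 = 7, c_2 = 3.
x_2(ln 2) = (7)(2^2)(1) + (3)(2^1)(-1) = 22.

22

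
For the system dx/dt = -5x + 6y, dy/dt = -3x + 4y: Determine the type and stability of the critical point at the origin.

A = [[-5,6],[-3,4]]; det(A-λI) = λ^2 + λ - 2.
λ = -2, 1: opposite signs.

saddle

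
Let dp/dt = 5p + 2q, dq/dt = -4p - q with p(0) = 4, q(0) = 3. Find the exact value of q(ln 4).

A = [[5,2],[-4,-1]]; eigenvalues λ = 1, 3.
Eigenvectors: (-1,2) for λ=1, (-1,1) for λ=3.
From the initial condition, c_1 = 7, c_2 = -11.
q(ln 4) = (7)(4^1)(2) + (-11)(4^3)(1) = -648.

-648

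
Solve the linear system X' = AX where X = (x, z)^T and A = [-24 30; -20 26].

x(t) = -3K_1e^(-4t) - K_2e^(6t), z(t) = -2K_1e^(-4t) - K_2e^(6t)

Coefficient matrix A = [[-24, 30], [-20, 26]].
Characteristic polynomial det(A - λI) = λ^2 - 2λ - 24 = 0.
Eigenvalues λ = -4, 6.
For λ=-4: (A-λI) row 1 is [-20, 30], so an eigenvector is (-3, -2).
For λ=6: (A-λI) row 1 is [-30, 30], so an eigenvector is (-1, -1).
General solution: K_1e^(-4t)(-3,-2) + K_2e^(6t)(-1,-1).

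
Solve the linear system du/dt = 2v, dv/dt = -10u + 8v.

u(t) = K_1e^(4t)sin(2t) - K_2e^(4t)cos(2t), v(t) = 2K_1e^(4t)sin(2t) + K_1e^(4t)cos(2t) + K_2e^(4t)sin(2t) - 2K_2e^(4t)cos(2t)

Coefficient matrix A = [[0, 2], [-10, 8]].
Characteristic polynomial det(A - λI) = λ^2 - 8λ + 20 = 0.
Eigenvalues λ = 4 ± 2i (complex conjugate pair).
For λ=4+2i: an eigenvector is (0,1) - i(1,2) = (0 - i, 1 - 2i).
A real fundamental pair from Re and Im of e^((4+2i)t)v: X_1 = e^(4t)(cos(2t)·(0,1) + sin(2t)·(1,2)), X_2 = e^(4t)(sin(2t)·(0,1) - cos(2t)·(1,2)).
General solution: K_1X_1 + K_2X_2.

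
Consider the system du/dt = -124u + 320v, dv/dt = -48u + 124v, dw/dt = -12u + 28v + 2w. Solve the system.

Coefficient matrix A = [[-124, 320, 0], [-48, 124, 0], [-12, 28, 2]].
det(A - λI) = 0 gives eigenvalues λ = 4, -4, 2.
For λ=4: eigenvector (5,2,-2).
For λ=-4: eigenvector (-8,-3,-2).
For λ=2: eigenvector (0,0,1).
General solution: c_1e^(4t)(5,2,-2) + c_2e^(-4t)(-8,-3,-2) + c_3e^(2t)(0,0,1).

u(t) = 5c_1e^(4t) - 8c_2e^(-4t), v(t) = 2c_1e^(4t) - 3c_2e^(-4t), w(t) = -2c_1e^(4t) - 2c_2e^(-4t) + c_3e^(2t)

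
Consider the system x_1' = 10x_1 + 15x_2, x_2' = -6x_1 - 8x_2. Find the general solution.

Coefficient matrix A = [[10, 15], [-6, -8]].
Characteristic polynomial det(A - λI) = λ^2 - 2λ + 10 = 0.
Eigenvalues λ = 1 ± 3i (complex conjugate pair).
For λ=1+3i: an eigenvector is (-1,1) - i(2,-1) = (-1 - 2i, 1 + i).
A real fundamental pair from Re and Im of e^((1+3i)t)v: X_1 = e^(t)(cos(3t)·(-1,1) + sin(3t)·(2,-1)), X_2 = e^(t)(sin(3t)·(-1,1) - cos(3t)·(2,-1)).
General solution: K_1X_1 + K_2X_2.

x_1(t) = 2K_1e^(t)sin(3t) - K_1e^(t)cos(3t) - K_2e^(t)sin(3t) - 2K_2e^(t)cos(3t), x_2(t) = -K_1e^(t)sin(3t) + K_1e^(t)cos(3t) + K_2e^(t)sin(3t) + K_2e^(t)cos(3t)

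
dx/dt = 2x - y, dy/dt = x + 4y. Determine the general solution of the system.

Coefficient matrix A = [[2, -1], [1, 4]].
Characteristic polynomial det(A - λI) = λ^2 - 6λ + 9 = 0.
Single eigenvalue λ = 3 with algebraic multiplicity 2.
Eigenvector v = (-1,1); generalized eigenvector w with (A-λI)w=v is (-1,2).
General solution: e^(3t)[c_1·v + c_2·(t·v + w)].

x(t) = -c_1e^(3t) - c_2te^(3t) - c_2e^(3t), y(t) = c_1e^(3t) + c_2te^(3t) + 2c_2e^(3t)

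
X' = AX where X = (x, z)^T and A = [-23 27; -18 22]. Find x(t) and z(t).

Coefficient matrix A = [[-23, 27], [-18, 22]].
Characteristic polynomial det(A - λI) = λ^2 + λ - 20 = 0.
Eigenvalues λ = 4, -5.
For λ=4: (A-λI) row 1 is [-27, 27], so an eigenvector is (-1, -1).
For λ=-5: (A-λI) row 1 is [-18, 27], so an eigenvector is (-3, -2).
General solution: C_1e^(4t)(-1,-1) + C_2e^(-5t)(-3,-2).

x(t) = -C_1e^(4t) - 3C_2e^(-5t), z(t) = -C_1e^(4t) - 2C_2e^(-5t)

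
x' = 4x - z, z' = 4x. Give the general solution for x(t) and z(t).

Coefficient matrix A = [[4, -1], [4, 0]].
Characteristic polynomial det(A - λI) = λ^2 - 4λ + 4 = 0.
Single eigenvalue λ = 2 with algebraic multiplicity 2.
Eigenvector v = (-1,-2); generalized eigenvector w with (A-λI)w=v is (1,3).
General solution: e^(2t)[c_1·v + c_2·(t·v + w)].

x(t) = -c_1e^(2t) - c_2te^(2t) + c_2e^(2t), z(t) = -2c_1e^(2t) - 2c_2te^(2t) + 3c_2e^(2t)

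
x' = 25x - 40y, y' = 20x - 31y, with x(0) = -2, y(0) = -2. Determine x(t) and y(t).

Coefficient matrix A = [[25, -40], [20, -31]].
Characteristic polynomial det(A - λI) = λ^2 + 6λ + 25 = 0.
Eigenvalues λ = -3 ± 4i (complex conjugate pair).
For λ=-3+4i: an eigenvector is (-3,-2) - i(-1,-1) = (-3 + i, -2 + i).
A real fundamental pair from Re and Im of e^((-3+4i)t)v: X_1 = e^(-3t)(cos(4t)·(-3,-2) + sin(4t)·(-1,-1)), X_2 = e^(-3t)(sin(4t)·(-3,-2) - cos(4t)·(-1,-1)).
General solution: C_1X_1 + C_2X_2.
Applying x(0)=-2, y(0)=-2 gives C_1=0, C_2=-2.

x(t) = 6e^(-3t)sin(4t) - 2e^(-3t)cos(4t), y(t) = 4e^(-3t)sin(4t) - 2e^(-3t)cos(4t)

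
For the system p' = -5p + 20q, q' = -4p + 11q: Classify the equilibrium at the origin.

A = [[-5,20],[-4,11]]; det(A-λI) = λ^2 - 6λ + 25.
λ = 3 ± 4i: positive real part.

unstable spiral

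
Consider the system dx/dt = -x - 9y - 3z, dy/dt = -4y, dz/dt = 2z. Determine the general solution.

Coefficient matrix A = [[-1, -9, -3], [0, -4, 0], [0, 0, 2]].
det(A - λI) = 0 gives eigenvalues λ = 2, -4, -1.
For λ=2: eigenvector (-1,0,1).
For λ=-4: eigenvector (3,1,0).
For λ=-1: eigenvector (1,0,0).
General solution: K_1e^(2t)(-1,0,1) + K_2e^(-4t)(3,1,0) + K_3e^(-t)(1,0,0).

x(t) = -K_1e^(2t) + 3K_2e^(-4t) + K_3e^(-t), y(t) = K_2e^(-4t), z(t) = K_1e^(2t)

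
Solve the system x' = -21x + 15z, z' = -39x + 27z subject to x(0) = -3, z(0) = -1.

Coefficient matrix A = [[-21, 15], [-39, 27]].
Characteristic polynomial det(A - λI) = λ^2 - 6λ + 18 = 0.
Eigenvalues λ = 3 ± 3i (complex conjugate pair).
For λ=3+3i: an eigenvector is (2,3) - i(-1,-2) = (2 + i, 3 + 2i).
A real fundamental pair from Re and Im of e^((3+3i)t)v: X_1 = e^(3t)(cos(3t)·(2,3) + sin(3t)·(-1,-2)), X_2 = e^(3t)(sin(3t)·(2,3) - cos(3t)·(-1,-2)).
General solution: C_1X_1 + C_2X_2.
Applying x(0)=-3, z(0)=-1 gives C_1=-5, C_2=7.

x(t) = 19e^(3t)sin(3t) - 3e^(3t)cos(3t), z(t) = 31e^(3t)sin(3t) - e^(3t)cos(3t)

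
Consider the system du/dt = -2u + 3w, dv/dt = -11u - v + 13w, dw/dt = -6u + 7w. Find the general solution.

u(t) = -K_1e^(4t) + K_3e^(t), v(t) = -3K_1e^(4t) + K_2e^(-t) + K_3e^(t), w(t) = -2K_1e^(4t) + K_3e^(t)

Coefficient matrix A = [[-2, 0, 3], [-11, -1, 13], [-6, 0, 7]].
det(A - λI) = 0 gives eigenvalues λ = 4, -1, 1.
For λ=4: eigenvector (-1,-3,-2).
For λ=-1: eigenvector (0,1,0).
For λ=1: eigenvector (1,1,1).
General solution: K_1e^(4t)(-1,-3,-2) + K_2e^(-t)(0,1,0) + K_3e^(t)(1,1,1).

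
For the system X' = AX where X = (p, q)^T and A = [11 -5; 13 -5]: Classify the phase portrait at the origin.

unstable spiral

A = [[11,-5],[13,-5]]; det(A-λI) = λ^2 - 6λ + 10.
λ = 3 ± i: positive real part.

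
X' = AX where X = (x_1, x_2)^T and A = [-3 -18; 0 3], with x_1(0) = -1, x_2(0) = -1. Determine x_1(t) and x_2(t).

Coefficient matrix A = [[-3, -18], [0, 3]].
Characteristic polynomial det(A - λI) = λ^2 - 9 = 0.
Eigenvalues λ = 3, -3.
For λ=3: (A-λI) row 1 is [-6, -18], so an eigenvector is (3, -1).
For λ=-3: (A-λI) row 1 is [0, -18], so an eigenvector is (-1, 0).
General solution: K_1e^(3t)(3,-1) + K_2e^(-3t)(-1,0).
Applying x_1(0)=-1, x_2(0)=-1 gives K_1=1, K_2=4.

x_1(t) = 3e^(3t) - 4e^(-3t), x_2(t) = -e^(3t)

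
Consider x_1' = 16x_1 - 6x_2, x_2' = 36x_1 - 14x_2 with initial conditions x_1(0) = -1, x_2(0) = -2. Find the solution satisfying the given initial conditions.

x_1(t) = -e^(4t), x_2(t) = -2e^(4t)

Coefficient matrix A = [[16, -6], [36, -14]].
Characteristic polynomial det(A - λI) = λ^2 - 2λ - 8 = 0.
Eigenvalues λ = -2, 4.
For λ=-2: (A-λI) row 1 is [18, -6], so an eigenvector is (1, 3).
For λ=4: (A-λI) row 1 is [12, -6], so an eigenvector is (1, 2).
General solution: C_1e^(-2t)(1,3) + C_2e^(4t)(1,2).
Applying x_1(0)=-1, x_2(0)=-2 gives C_1=0, C_2=-1.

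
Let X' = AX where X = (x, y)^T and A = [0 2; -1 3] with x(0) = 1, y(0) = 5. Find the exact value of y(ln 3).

69

A = [[0,2],[-1,3]]; eigenvalues λ = 1, 2.
Eigenvectors: (-2,-1) for λ=1, (1,1) for λ=2.
From the initial condition, c_1 = 4, c_2 = 9.
y(ln 3) = (4)(3^1)(-1) + (9)(3^2)(1) = 69.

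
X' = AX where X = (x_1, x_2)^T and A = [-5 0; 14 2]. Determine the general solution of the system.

x_1(t) = K_1e^(-5t), x_2(t) = -2K_1e^(-5t) - K_2e^(2t)

Coefficient matrix A = [[-5, 0], [14, 2]].
Characteristic polynomial det(A - λI) = λ^2 + 3λ - 10 = 0.
Eigenvalues λ = -5, 2.
For λ=-5: (A-λI) row 2 is [14, 7], so an eigenvector is (1, -2).
For λ=2: (A-λI) row 1 is [-7, 0], so an eigenvector is (0, -1).
General solution: K_1e^(-5t)(1,-2) + K_2e^(2t)(0,-1).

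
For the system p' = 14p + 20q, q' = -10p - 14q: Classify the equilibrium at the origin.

center

A = [[14,20],[-10,-14]]; det(A-λI) = λ^2 + 4.
λ = 0 ± 2i: zero real part.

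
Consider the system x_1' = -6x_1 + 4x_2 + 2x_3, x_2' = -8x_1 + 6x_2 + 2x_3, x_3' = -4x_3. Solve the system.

Coefficient matrix A = [[-6, 4, 2], [-8, 6, 2], [0, 0, -4]].
det(A - λI) = 0 gives eigenvalues λ = -2, 2, -4.
For λ=-2: eigenvector (1,1,0).
For λ=2: eigenvector (1,2,0).
For λ=-4: eigenvector (-1,-1,1).
General solution: K_1e^(-2t)(1,1,0) + K_2e^(2t)(1,2,0) + K_3e^(-4t)(-1,-1,1).

x_1(t) = K_1e^(-2t) + K_2e^(2t) - K_3e^(-4t), x_2(t) = K_1e^(-2t) + 2K_2e^(2t) - K_3e^(-4t), x_3(t) = K_3e^(-4t)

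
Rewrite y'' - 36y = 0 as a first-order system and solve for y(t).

Let x_1 = y, x_2 = y'. Then x_1' = x_2 and x_2' = 36x_1.
A = [[0,1],[36,0]]; det(A-λI) = λ^2 - 36.
Eigenvalues λ = -6, 6 with eigenvectors (1,-6), (1,6).

y(t) = K_1e^(-6t) + K_2e^(6t)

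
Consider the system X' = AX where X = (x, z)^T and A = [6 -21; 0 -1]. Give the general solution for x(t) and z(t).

x(t) = K_1e^(6t) - 3K_2e^(-t), z(t) = -K_2e^(-t)

Coefficient matrix A = [[6, -21], [0, -1]].
Characteristic polynomial det(A - λI) = λ^2 - 5λ - 6 = 0.
Eigenvalues λ = 6, -1.
For λ=6: (A-λI) row 1 is [0, -21], so an eigenvector is (1, 0).
For λ=-1: (A-λI) row 1 is [7, -21], so an eigenvector is (-3, -1).
General solution: K_1e^(6t)(1,0) + K_2e^(-t)(-3,-1).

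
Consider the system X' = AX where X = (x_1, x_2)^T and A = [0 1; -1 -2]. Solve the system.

Coefficient matrix A = [[0, 1], [-1, -2]].
Characteristic polynomial det(A - λI) = λ^2 + 2λ + 1 = 0.
Single eigenvalue λ = -1 with algebraic multiplicity 2.
Eigenvector v = (-1,1); generalized eigenvector w with (A-λI)w=v is (-2,1).
General solution: e^(-t)[C_1·v + C_2·(t·v + w)].

x_1(t) = -C_1e^(-t) - C_2te^(-t) - 2C_2e^(-t), x_2(t) = C_1e^(-t) + C_2te^(-t) + C_2e^(-t)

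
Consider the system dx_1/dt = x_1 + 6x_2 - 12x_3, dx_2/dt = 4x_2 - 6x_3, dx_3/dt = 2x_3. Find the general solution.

x_1(t) = 6C_1e^(2t) + C_2e^(t) - 2C_3e^(4t), x_2(t) = 3C_1e^(2t) - C_3e^(4t), x_3(t) = C_1e^(2t)

Coefficient matrix A = [[1, 6, -12], [0, 4, -6], [0, 0, 2]].
det(A - λI) = 0 gives eigenvalues λ = 2, 1, 4.
For λ=2: eigenvector (6,3,1).
For λ=1: eigenvector (1,0,0).
For λ=4: eigenvector (-2,-1,0).
General solution: C_1e^(2t)(6,3,1) + C_2e^(t)(1,0,0) + C_3e^(4t)(-2,-1,0).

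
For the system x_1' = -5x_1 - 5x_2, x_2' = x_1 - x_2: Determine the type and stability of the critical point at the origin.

stable spiral

A = [[-5,-5],[1,-1]]; det(A-λI) = λ^2 + 6λ + 10.
λ = -3 ± i: negative real part.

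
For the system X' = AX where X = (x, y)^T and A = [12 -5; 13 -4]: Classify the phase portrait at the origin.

A = [[12,-5],[13,-4]]; det(A-λI) = λ^2 - 8λ + 17.
λ = 4 ± i: positive real part.

unstable spiral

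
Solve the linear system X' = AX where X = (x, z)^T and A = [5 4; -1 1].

x(t) = 2c_1e^(3t) + 2c_2te^(3t) - 3c_2e^(3t), z(t) = -c_1e^(3t) - c_2te^(3t) + 2c_2e^(3t)

Coefficient matrix A = [[5, 4], [-1, 1]].
Characteristic polynomial det(A - λI) = λ^2 - 6λ + 9 = 0.
Single eigenvalue λ = 3 with algebraic multiplicity 2.
Eigenvector v = (2,-1); generalized eigenvector w with (A-λI)w=v is (-3,2).
General solution: e^(3t)[c_1·v + c_2·(t·v + w)].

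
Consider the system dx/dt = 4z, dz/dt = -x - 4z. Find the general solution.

x(t) = 2c_1e^(-2t) + 2c_2te^(-2t) + c_2e^(-2t), z(t) = -c_1e^(-2t) - c_2te^(-2t)

Coefficient matrix A = [[0, 4], [-1, -4]].
Characteristic polynomial det(A - λI) = λ^2 + 4λ + 4 = 0.
Single eigenvalue λ = -2 with algebraic multiplicity 2.
Eigenvector v = (2,-1); generalized eigenvector w with (A-λI)w=v is (1,0).
General solution: e^(-2t)[c_1·v + c_2·(t·v + w)].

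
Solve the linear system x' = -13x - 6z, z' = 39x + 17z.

Coefficient matrix A = [[-13, -6], [39, 17]].
Characteristic polynomial det(A - λI) = λ^2 - 4λ + 13 = 0.
Eigenvalues λ = 2 ± 3i (complex conjugate pair).
For λ=2+3i: an eigenvector is (1,-2) - i(-1,3) = (1 + i, -2 - 3i).
A real fundamental pair from Re and Im of e^((2+3i)t)v: X_1 = e^(2t)(cos(3t)·(1,-2) + sin(3t)·(-1,3)), X_2 = e^(2t)(sin(3t)·(1,-2) - cos(3t)·(-1,3)).
General solution: c_1X_1 + c_2X_2.

x(t) = -c_1e^(2t)sin(3t) + c_1e^(2t)cos(3t) + c_2e^(2t)sin(3t) + c_2e^(2t)cos(3t), z(t) = 3c_1e^(2t)sin(3t) - 2c_1e^(2t)cos(3t) - 2c_2e^(2t)sin(3t) - 3c_2e^(2t)cos(3t)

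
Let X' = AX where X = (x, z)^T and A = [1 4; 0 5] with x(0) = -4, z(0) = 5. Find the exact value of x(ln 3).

A = [[1,4],[0,5]]; eigenvalues λ = 5, 1.
Eigenvectors: (-1,-1) for λ=5, (1,0) for λ=1.
From the initial condition, c_1 = -5, c_2 = -9.
x(ln 3) = (-5)(3^5)(-1) + (-9)(3^1)(1) = 1188.

1188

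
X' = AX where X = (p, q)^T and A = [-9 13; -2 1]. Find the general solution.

Coefficient matrix A = [[-9, 13], [-2, 1]].
Characteristic polynomial det(A - λI) = λ^2 + 8λ + 17 = 0.
Eigenvalues λ = -4 ± i (complex conjugate pair).
For λ=-4+i: an eigenvector is (2,1) - i(3,1) = (2 - 3i, 1 - i).
A real fundamental pair from Re and Im of e^((-4+i)t)v: X_1 = e^(-4t)(cos(t)·(2,1) + sin(t)·(3,1)), X_2 = e^(-4t)(sin(t)·(2,1) - cos(t)·(3,1)).
General solution: K_1X_1 + K_2X_2.

p(t) = 3K_1e^(-4t)sin(t) + 2K_1e^(-4t)cos(t) + 2K_2e^(-4t)sin(t) - 3K_2e^(-4t)cos(t), q(t) = K_1e^(-4t)sin(t) + K_1e^(-4t)cos(t) + K_2e^(-4t)sin(t) - K_2e^(-4t)cos(t)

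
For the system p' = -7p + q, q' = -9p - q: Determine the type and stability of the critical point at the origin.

stable improper node

A = [[-7,1],[-9,-1]]; det(A-λI) = λ^2 + 8λ + 16.
repeated λ = -4 with a single eigenvector.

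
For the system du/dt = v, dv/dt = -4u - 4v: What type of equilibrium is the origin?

A = [[0,1],[-4,-4]]; det(A-λI) = λ^2 + 4λ + 4.
repeated λ = -2 with a single eigenvector.

stable improper node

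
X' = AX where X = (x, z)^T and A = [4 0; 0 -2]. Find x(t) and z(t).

x(t) = -c_2e^(4t), z(t) = c_1e^(-2t)

Coefficient matrix A = [[4, 0], [0, -2]].
Characteristic polynomial det(A - λI) = λ^2 - 2λ - 8 = 0.
Eigenvalues λ = -2, 4.
For λ=-2: (A-λI) row 1 is [6, 0], so an eigenvector is (0, 1).
For λ=4: (A-λI) row 2 is [0, -6], so an eigenvector is (-1, 0).
General solution: c_1e^(-2t)(0,1) + c_2e^(4t)(-1,0).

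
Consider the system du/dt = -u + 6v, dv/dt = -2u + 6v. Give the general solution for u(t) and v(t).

Coefficient matrix A = [[-1, 6], [-2, 6]].
Characteristic polynomial det(A - λI) = λ^2 - 5λ + 6 = 0.
Eigenvalues λ = 2, 3.
For λ=2: (A-λI) row 1 is [-3, 6], so an eigenvector is (2, 1).
For λ=3: (A-λI) row 1 is [-4, 6], so an eigenvector is (3, 2).
General solution: C_1e^(2t)(2,1) + C_2e^(3t)(3,2).

u(t) = 2C_1e^(2t) + 3C_2e^(3t), v(t) = C_1e^(2t) + 2C_2e^(3t)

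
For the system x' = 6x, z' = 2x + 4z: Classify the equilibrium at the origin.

A = [[6,0],[2,4]]; det(A-λI) = λ^2 - 10λ + 24.
λ = 6, 4: both positive.

unstable node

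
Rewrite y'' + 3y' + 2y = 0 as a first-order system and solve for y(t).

y(t) = c_1e^(-t) + c_2e^(-2t)

Let x_1 = y, x_2 = y'. Then x_1' = x_2 and x_2' = -2x_1 - 3x_2.
A = [[0,1],[-2,-3]]; det(A-λI) = λ^2 + 3λ + 2.
Eigenvalues λ = -1, -2 with eigenvectors (1,-1), (1,-2).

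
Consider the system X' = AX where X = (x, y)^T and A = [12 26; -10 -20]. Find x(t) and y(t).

Coefficient matrix A = [[12, 26], [-10, -20]].
Characteristic polynomial det(A - λI) = λ^2 + 8λ + 20 = 0.
Eigenvalues λ = -4 ± 2i (complex conjugate pair).
For λ=-4+2i: an eigenvector is (-3,2) - i(2,-1) = (-3 - 2i, 2 + i).
A real fundamental pair from Re and Im of e^((-4+2i)t)v: X_1 = e^(-4t)(cos(2t)·(-3,2) + sin(2t)·(2,-1)), X_2 = e^(-4t)(sin(2t)·(-3,2) - cos(2t)·(2,-1)).
General solution: c_1X_1 + c_2X_2.

x(t) = 2c_1e^(-4t)sin(2t) - 3c_1e^(-4t)cos(2t) - 3c_2e^(-4t)sin(2t) - 2c_2e^(-4t)cos(2t), y(t) = -c_1e^(-4t)sin(2t) + 2c_1e^(-4t)cos(2t) + 2c_2e^(-4t)sin(2t) + c_2e^(-4t)cos(2t)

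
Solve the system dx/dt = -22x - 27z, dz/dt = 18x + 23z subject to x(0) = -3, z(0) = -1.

Coefficient matrix A = [[-22, -27], [18, 23]].
Characteristic polynomial det(A - λI) = λ^2 - λ - 20 = 0.
Eigenvalues λ = 5, -4.
For λ=5: (A-λI) row 1 is [-27, -27], so an eigenvector is (-1, 1).
For λ=-4: (A-λI) row 1 is [-18, -27], so an eigenvector is (3, -2).
General solution: C_1e^(5t)(-1,1) + C_2e^(-4t)(3,-2).
Applying x(0)=-3, z(0)=-1 gives C_1=-9, C_2=-4.

x(t) = 9e^(5t) - 12e^(-4t), z(t) = -9e^(5t) + 8e^(-4t)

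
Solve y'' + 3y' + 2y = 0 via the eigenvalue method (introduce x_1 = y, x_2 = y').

Let x_1 = y, x_2 = y'. Then x_1' = x_2 and x_2' = -2x_1 - 3x_2.
A = [[0,1],[-2,-3]]; det(A-λI) = λ^2 + 3λ + 2.
Eigenvalues λ = -1, -2 with eigenvectors (1,-1), (1,-2).

y(t) = c_1e^(-t) + c_2e^(-2t)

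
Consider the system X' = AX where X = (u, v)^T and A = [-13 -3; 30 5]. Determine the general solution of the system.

Coefficient matrix A = [[-13, -3], [30, 5]].
Characteristic polynomial det(A - λI) = λ^2 + 8λ + 25 = 0.
Eigenvalues λ = -4 ± 3i (complex conjugate pair).
For λ=-4+3i: an eigenvector is (-1,3) - i(0,-1) = (-1, 3 + i).
A real fundamental pair from Re and Im of e^((-4+3i)t)v: X_1 = e^(-4t)(cos(3t)·(-1,3) + sin(3t)·(0,-1)), X_2 = e^(-4t)(sin(3t)·(-1,3) - cos(3t)·(0,-1)).
General solution: c_1X_1 + c_2X_2.

u(t) = -c_1e^(-4t)cos(3t) - c_2e^(-4t)sin(3t), v(t) = -c_1e^(-4t)sin(3t) + 3c_1e^(-4t)cos(3t) + 3c_2e^(-4t)sin(3t) + c_2e^(-4t)cos(3t)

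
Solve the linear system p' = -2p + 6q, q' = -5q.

p(t) = 2c_1e^(-5t) + c_2e^(-2t), q(t) = -c_1e^(-5t)

Coefficient matrix A = [[-2, 6], [0, -5]].
Characteristic polynomial det(A - λI) = λ^2 + 7λ + 10 = 0.
Eigenvalues λ = -5, -2.
For λ=-5: (A-λI) row 1 is [3, 6], so an eigenvector is (2, -1).
For λ=-2: (A-λI) row 1 is [0, 6], so an eigenvector is (1, 0).
General solution: c_1e^(-5t)(2,-1) + c_2e^(-2t)(1,0).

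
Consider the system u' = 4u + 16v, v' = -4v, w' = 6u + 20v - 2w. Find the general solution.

Coefficient matrix A = [[4, 16, 0], [0, -4, 0], [6, 20, -2]].
det(A - λI) = 0 gives eigenvalues λ = 4, -4, -2.
For λ=4: eigenvector (1,0,1).
For λ=-4: eigenvector (-2,1,-4).
For λ=-2: eigenvector (0,0,1).
General solution: c_1e^(4t)(1,0,1) + c_2e^(-4t)(-2,1,-4) + c_3e^(-2t)(0,0,1).

u(t) = c_1e^(4t) - 2c_2e^(-4t), v(t) = c_2e^(-4t), w(t) = c_1e^(4t) - 4c_2e^(-4t) + c_3e^(-2t)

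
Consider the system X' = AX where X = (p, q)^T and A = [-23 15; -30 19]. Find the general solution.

p(t) = C_1e^(-2t)sin(3t) + 2C_1e^(-2t)cos(3t) + 2C_2e^(-2t)sin(3t) - C_2e^(-2t)cos(3t), q(t) = C_1e^(-2t)sin(3t) + 3C_1e^(-2t)cos(3t) + 3C_2e^(-2t)sin(3t) - C_2e^(-2t)cos(3t)

Coefficient matrix A = [[-23, 15], [-30, 19]].
Characteristic polynomial det(A - λI) = λ^2 + 4λ + 13 = 0.
Eigenvalues λ = -2 ± 3i (complex conjugate pair).
For λ=-2+3i: an eigenvector is (2,3) - i(1,1) = (2 - i, 3 - i).
A real fundamental pair from Re and Im of e^((-2+3i)t)v: X_1 = e^(-2t)(cos(3t)·(2,3) + sin(3t)·(1,1)), X_2 = e^(-2t)(sin(3t)·(2,3) - cos(3t)·(1,1)).
General solution: C_1X_1 + C_2X_2.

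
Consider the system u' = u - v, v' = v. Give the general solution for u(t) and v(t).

Coefficient matrix A = [[1, -1], [0, 1]].
Characteristic polynomial det(A - λI) = λ^2 - 2λ + 1 = 0.
Single eigenvalue λ = 1 with algebraic multiplicity 2.
Eigenvector v = (1,0); generalized eigenvector w with (A-λI)w=v is (-3,-1).
General solution: e^(t)[K_1·v + K_2·(t·v + w)].

u(t) = K_1e^(t) + K_2te^(t) - 3K_2e^(t), v(t) = -K_2e^(t)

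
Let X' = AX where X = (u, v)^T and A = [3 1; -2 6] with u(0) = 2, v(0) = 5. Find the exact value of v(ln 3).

1377

A = [[3,1],[-2,6]]; eigenvalues λ = 4, 5.
Eigenvectors: (-1,-1) for λ=4, (-1,-2) for λ=5.
From the initial condition, c_1 = 1, c_2 = -3.
v(ln 3) = (1)(3^4)(-1) + (-3)(3^5)(-2) = 1377.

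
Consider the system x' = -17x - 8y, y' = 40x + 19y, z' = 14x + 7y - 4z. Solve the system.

Coefficient matrix A = [[-17, -8, 0], [40, 19, 0], [14, 7, -4]].
det(A - λI) = 0 gives eigenvalues λ = -4, 3, -1.
For λ=-4: eigenvector (0,0,1).
For λ=3: eigenvector (-2,5,1).
For λ=-1: eigenvector (1,-2,0).
General solution: K_1e^(-4t)(0,0,1) + K_2e^(3t)(-2,5,1) + K_3e^(-t)(1,-2,0).

x(t) = -2K_2e^(3t) + K_3e^(-t), y(t) = 5K_2e^(3t) - 2K_3e^(-t), z(t) = K_1e^(-4t) + K_2e^(3t)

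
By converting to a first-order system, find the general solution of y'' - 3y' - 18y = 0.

y(t) = K_1e^(6t) + K_2e^(-3t)

Let x_1 = y, x_2 = y'. Then x_1' = x_2 and x_2' = 18x_1 + 3x_2.
A = [[0,1],[18,3]]; det(A-λI) = λ^2 - 3λ - 18.
Eigenvalues λ = 6, -3 with eigenvectors (1,6), (1,-3).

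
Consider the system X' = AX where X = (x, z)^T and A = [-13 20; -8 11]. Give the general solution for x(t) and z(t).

Coefficient matrix A = [[-13, 20], [-8, 11]].
Characteristic polynomial det(A - λI) = λ^2 + 2λ + 17 = 0.
Eigenvalues λ = -1 ± 4i (complex conjugate pair).
For λ=-1+4i: an eigenvector is (1,1) - i(2,1) = (1 - 2i, 1 - i).
A real fundamental pair from Re and Im of e^((-1+4i)t)v: X_1 = e^(-t)(cos(4t)·(1,1) + sin(4t)·(2,1)), X_2 = e^(-t)(sin(4t)·(1,1) - cos(4t)·(2,1)).
General solution: c_1X_1 + c_2X_2.

x(t) = 2c_1e^(-t)sin(4t) + c_1e^(-t)cos(4t) + c_2e^(-t)sin(4t) - 2c_2e^(-t)cos(4t), z(t) = c_1e^(-t)sin(4t) + c_1e^(-t)cos(4t) + c_2e^(-t)sin(4t) - c_2e^(-t)cos(4t)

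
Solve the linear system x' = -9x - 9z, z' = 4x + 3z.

Coefficient matrix A = [[-9, -9], [4, 3]].
Characteristic polynomial det(A - λI) = λ^2 + 6λ + 9 = 0.
Single eigenvalue λ = -3 with algebraic multiplicity 2.
Eigenvector v = (-3,2); generalized eigenvector w with (A-λI)w=v is (-1,1).
General solution: e^(-3t)[K_1·v + K_2·(t·v + w)].

x(t) = -3K_1e^(-3t) - 3K_2te^(-3t) - K_2e^(-3t), z(t) = 2K_1e^(-3t) + 2K_2te^(-3t) + K_2e^(-3t)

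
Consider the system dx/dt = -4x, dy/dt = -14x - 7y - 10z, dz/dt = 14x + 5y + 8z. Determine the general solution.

x(t) = K_3e^(-4t), y(t) = 2K_1e^(-2t) + K_2e^(3t) + 2K_3e^(-4t), z(t) = -K_1e^(-2t) - K_2e^(3t) - 2K_3e^(-4t)

Coefficient matrix A = [[-4, 0, 0], [-14, -7, -10], [14, 5, 8]].
det(A - λI) = 0 gives eigenvalues λ = -2, 3, -4.
For λ=-2: eigenvector (0,2,-1).
For λ=3: eigenvector (0,1,-1).
For λ=-4: eigenvector (1,2,-2).
General solution: K_1e^(-2t)(0,2,-1) + K_2e^(3t)(0,1,-1) + K_3e^(-4t)(1,2,-2).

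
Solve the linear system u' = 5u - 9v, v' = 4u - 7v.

Coefficient matrix A = [[5, -9], [4, -7]].
Characteristic polynomial det(A - λI) = λ^2 + 2λ + 1 = 0.
Single eigenvalue λ = -1 with algebraic multiplicity 2.
Eigenvector v = (3,2); generalized eigenvector w with (A-λI)w=v is (2,1).
General solution: e^(-t)[c_1·v + c_2·(t·v + w)].

u(t) = 3c_1e^(-t) + 3c_2te^(-t) + 2c_2e^(-t), v(t) = 2c_1e^(-t) + 2c_2te^(-t) + c_2e^(-t)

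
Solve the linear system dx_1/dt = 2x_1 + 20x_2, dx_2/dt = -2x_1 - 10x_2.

x_1(t) = -c_1e^(-4t)sin(2t) + 3c_1e^(-4t)cos(2t) + 3c_2e^(-4t)sin(2t) + c_2e^(-4t)cos(2t), x_2(t) = -c_1e^(-4t)cos(2t) - c_2e^(-4t)sin(2t)

Coefficient matrix A = [[2, 20], [-2, -10]].
Characteristic polynomial det(A - λI) = λ^2 + 8λ + 20 = 0.
Eigenvalues λ = -4 ± 2i (complex conjugate pair).
For λ=-4+2i: an eigenvector is (3,-1) - i(-1,0) = (3 + i, -1).
A real fundamental pair from Re and Im of e^((-4+2i)t)v: X_1 = e^(-4t)(cos(2t)·(3,-1) + sin(2t)·(-1,0)), X_2 = e^(-4t)(sin(2t)·(3,-1) - cos(2t)·(-1,0)).
General solution: c_1X_1 + c_2X_2.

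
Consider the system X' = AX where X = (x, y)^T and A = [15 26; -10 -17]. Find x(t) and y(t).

x(t) = -3K_1e^(-t)sin(2t) - 2K_1e^(-t)cos(2t) - 2K_2e^(-t)sin(2t) + 3K_2e^(-t)cos(2t), y(t) = 2K_1e^(-t)sin(2t) + K_1e^(-t)cos(2t) + K_2e^(-t)sin(2t) - 2K_2e^(-t)cos(2t)

Coefficient matrix A = [[15, 26], [-10, -17]].
Characteristic polynomial det(A - λI) = λ^2 + 2λ + 5 = 0.
Eigenvalues λ = -1 ± 2i (complex conjugate pair).
For λ=-1+2i: an eigenvector is (-2,1) - i(-3,2) = (-2 + 3i, 1 - 2i).
A real fundamental pair from Re and Im of e^((-1+2i)t)v: X_1 = e^(-t)(cos(2t)·(-2,1) + sin(2t)·(-3,2)), X_2 = e^(-t)(sin(2t)·(-2,1) - cos(2t)·(-3,2)).
General solution: K_1X_1 + K_2X_2.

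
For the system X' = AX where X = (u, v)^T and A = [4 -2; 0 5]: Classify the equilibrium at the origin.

A = [[4,-2],[0,5]]; det(A-λI) = λ^2 - 9λ + 20.
λ = 4, 5: both positive.

unstable node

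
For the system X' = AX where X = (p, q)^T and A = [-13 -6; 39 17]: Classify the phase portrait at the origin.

A = [[-13,-6],[39,17]]; det(A-λI) = λ^2 - 4λ + 13.
λ = 2 ± 3i: positive real part.

unstable spiral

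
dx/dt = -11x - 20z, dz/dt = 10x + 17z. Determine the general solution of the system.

Coefficient matrix A = [[-11, -20], [10, 17]].
Characteristic polynomial det(A - λI) = λ^2 - 6λ + 13 = 0.
Eigenvalues λ = 3 ± 2i (complex conjugate pair).
For λ=3+2i: an eigenvector is (-3,2) - i(1,-1) = (-3 - i, 2 + i).
A real fundamental pair from Re and Im of e^((3+2i)t)v: X_1 = e^(3t)(cos(2t)·(-3,2) + sin(2t)·(1,-1)), X_2 = e^(3t)(sin(2t)·(-3,2) - cos(2t)·(1,-1)).
General solution: K_1X_1 + K_2X_2.

x(t) = K_1e^(3t)sin(2t) - 3K_1e^(3t)cos(2t) - 3K_2e^(3t)sin(2t) - K_2e^(3t)cos(2t), z(t) = -K_1e^(3t)sin(2t) + 2K_1e^(3t)cos(2t) + 2K_2e^(3t)sin(2t) + K_2e^(3t)cos(2t)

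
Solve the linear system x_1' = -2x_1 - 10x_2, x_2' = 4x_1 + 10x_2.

x_1(t) = 2c_1e^(4t)sin(2t) + c_1e^(4t)cos(2t) + c_2e^(4t)sin(2t) - 2c_2e^(4t)cos(2t), x_2(t) = -c_1e^(4t)sin(2t) - c_1e^(4t)cos(2t) - c_2e^(4t)sin(2t) + c_2e^(4t)cos(2t)

Coefficient matrix A = [[-2, -10], [4, 10]].
Characteristic polynomial det(A - λI) = λ^2 - 8λ + 20 = 0.
Eigenvalues λ = 4 ± 2i (complex conjugate pair).
For λ=4+2i: an eigenvector is (1,-1) - i(2,-1) = (1 - 2i, -1 + i).
A real fundamental pair from Re and Im of e^((4+2i)t)v: X_1 = e^(4t)(cos(2t)·(1,-1) + sin(2t)·(2,-1)), X_2 = e^(4t)(sin(2t)·(1,-1) - cos(2t)·(2,-1)).
General solution: c_1X_1 + c_2X_2.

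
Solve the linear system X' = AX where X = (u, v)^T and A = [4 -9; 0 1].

u(t) = -3c_1e^(t) - c_2e^(4t), v(t) = -c_1e^(t)

Coefficient matrix A = [[4, -9], [0, 1]].
Characteristic polynomial det(A - λI) = λ^2 - 5λ + 4 = 0.
Eigenvalues λ = 1, 4.
For λ=1: (A-λI) row 1 is [3, -9], so an eigenvector is (-3, -1).
For λ=4: (A-λI) row 1 is [0, -9], so an eigenvector is (-1, 0).
General solution: c_1e^(t)(-3,-1) + c_2e^(4t)(-1,0).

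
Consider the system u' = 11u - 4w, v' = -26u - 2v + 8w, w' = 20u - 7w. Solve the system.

Coefficient matrix A = [[11, 0, -4], [-26, -2, 8], [20, 0, -7]].
det(A - λI) = 0 gives eigenvalues λ = 3, -2, 1.
For λ=3: eigenvector (1,-2,2).
For λ=-2: eigenvector (0,1,0).
For λ=1: eigenvector (2,-4,5).
General solution: K_1e^(3t)(1,-2,2) + K_2e^(-2t)(0,1,0) + K_3e^(t)(2,-4,5).

u(t) = K_1e^(3t) + 2K_3e^(t), v(t) = -2K_1e^(3t) + K_2e^(-2t) - 4K_3e^(t), w(t) = 2K_1e^(3t) + 5K_3e^(t)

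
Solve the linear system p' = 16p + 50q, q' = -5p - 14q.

p(t) = 3c_1e^(t)sin(5t) + c_1e^(t)cos(5t) + c_2e^(t)sin(5t) - 3c_2e^(t)cos(5t), q(t) = -c_1e^(t)sin(5t) + c_2e^(t)cos(5t)

Coefficient matrix A = [[16, 50], [-5, -14]].
Characteristic polynomial det(A - λI) = λ^2 - 2λ + 26 = 0.
Eigenvalues λ = 1 ± 5i (complex conjugate pair).
For λ=1+5i: an eigenvector is (1,0) - i(3,-1) = (1 - 3i, 0 + i).
A real fundamental pair from Re and Im of e^((1+5i)t)v: X_1 = e^(t)(cos(5t)·(1,0) + sin(5t)·(3,-1)), X_2 = e^(t)(sin(5t)·(1,0) - cos(5t)·(3,-1)).
General solution: c_1X_1 + c_2X_2.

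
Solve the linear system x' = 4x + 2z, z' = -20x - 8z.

Coefficient matrix A = [[4, 2], [-20, -8]].
Characteristic polynomial det(A - λI) = λ^2 + 4λ + 8 = 0.
Eigenvalues λ = -2 ± 2i (complex conjugate pair).
For λ=-2+2i: an eigenvector is (0,-1) - i(-1,3) = (0 + i, -1 - 3i).
A real fundamental pair from Re and Im of e^((-2+2i)t)v: X_1 = e^(-2t)(cos(2t)·(0,-1) + sin(2t)·(-1,3)), X_2 = e^(-2t)(sin(2t)·(0,-1) - cos(2t)·(-1,3)).
General solution: K_1X_1 + K_2X_2.

x(t) = -K_1e^(-2t)sin(2t) + K_2e^(-2t)cos(2t), z(t) = 3K_1e^(-2t)sin(2t) - K_1e^(-2t)cos(2t) - K_2e^(-2t)sin(2t) - 3K_2e^(-2t)cos(2t)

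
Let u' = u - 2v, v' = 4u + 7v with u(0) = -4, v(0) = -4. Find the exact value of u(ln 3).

A = [[1,-2],[4,7]]; eigenvalues λ = 5, 3.
Eigenvectors: (1,-2) for λ=5, (1,-1) for λ=3.
From the initial condition, c_1 = 8, c_2 = -12.
u(ln 3) = (8)(3^5)(1) + (-12)(3^3)(1) = 1620.

1620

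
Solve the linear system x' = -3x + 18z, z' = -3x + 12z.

x(t) = -2c_1e^(6t) - 3c_2e^(3t), z(t) = -c_1e^(6t) - c_2e^(3t)

Coefficient matrix A = [[-3, 18], [-3, 12]].
Characteristic polynomial det(A - λI) = λ^2 - 9λ + 18 = 0.
Eigenvalues λ = 6, 3.
For λ=6: (A-λI) row 1 is [-9, 18], so an eigenvector is (-2, -1).
For λ=3: (A-λI) row 1 is [-6, 18], so an eigenvector is (-3, -1).
General solution: c_1e^(6t)(-2,-1) + c_2e^(3t)(-3,-1).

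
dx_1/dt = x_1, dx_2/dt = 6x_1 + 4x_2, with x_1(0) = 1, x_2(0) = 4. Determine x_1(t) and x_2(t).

x_1(t) = e^(t), x_2(t) = 6e^(4t) - 2e^(t)

Coefficient matrix A = [[1, 0], [6, 4]].
Characteristic polynomial det(A - λI) = λ^2 - 5λ + 4 = 0.
Eigenvalues λ = 1, 4.
For λ=1: (A-λI) row 2 is [6, 3], so an eigenvector is (-1, 2).
For λ=4: (A-λI) row 1 is [-3, 0], so an eigenvector is (0, -1).
General solution: c_1e^(t)(-1,2) + c_2e^(4t)(0,-1).
Applying x_1(0)=1, x_2(0)=4 gives c_1=-1, c_2=-6.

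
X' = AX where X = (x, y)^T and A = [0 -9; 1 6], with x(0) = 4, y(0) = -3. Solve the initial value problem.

x(t) = 15te^(3t) + 4e^(3t), y(t) = -5te^(3t) - 3e^(3t)

Coefficient matrix A = [[0, -9], [1, 6]].
Characteristic polynomial det(A - λI) = λ^2 - 6λ + 9 = 0.
Single eigenvalue λ = 3 with algebraic multiplicity 2.
Eigenvector v = (3,-1); generalized eigenvector w with (A-λI)w=v is (-1,0).
General solution: e^(3t)[K_1·v + K_2·(t·v + w)].
Applying x(0)=4, y(0)=-3 gives K_1=3, K_2=5.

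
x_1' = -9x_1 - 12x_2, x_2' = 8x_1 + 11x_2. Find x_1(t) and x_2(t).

Coefficient matrix A = [[-9, -12], [8, 11]].
Characteristic polynomial det(A - λI) = λ^2 - 2λ - 3 = 0.
Eigenvalues λ = -1, 3.
For λ=-1: (A-λI) row 1 is [-8, -12], so an eigenvector is (3, -2).
For λ=3: (A-λI) row 1 is [-12, -12], so an eigenvector is (-1, 1).
General solution: c_1e^(-t)(3,-2) + c_2e^(3t)(-1,1).

x_1(t) = 3c_1e^(-t) - c_2e^(3t), x_2(t) = -2c_1e^(-t) + c_2e^(3t)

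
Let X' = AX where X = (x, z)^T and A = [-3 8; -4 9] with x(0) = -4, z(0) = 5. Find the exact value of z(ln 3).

A = [[-3,8],[-4,9]]; eigenvalues λ = 5, 1.
Eigenvectors: (1,1) for λ=5, (2,1) for λ=1.
From the initial condition, c_1 = 14, c_2 = -9.
z(ln 3) = (14)(3^5)(1) + (-9)(3^1)(1) = 3375.

3375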